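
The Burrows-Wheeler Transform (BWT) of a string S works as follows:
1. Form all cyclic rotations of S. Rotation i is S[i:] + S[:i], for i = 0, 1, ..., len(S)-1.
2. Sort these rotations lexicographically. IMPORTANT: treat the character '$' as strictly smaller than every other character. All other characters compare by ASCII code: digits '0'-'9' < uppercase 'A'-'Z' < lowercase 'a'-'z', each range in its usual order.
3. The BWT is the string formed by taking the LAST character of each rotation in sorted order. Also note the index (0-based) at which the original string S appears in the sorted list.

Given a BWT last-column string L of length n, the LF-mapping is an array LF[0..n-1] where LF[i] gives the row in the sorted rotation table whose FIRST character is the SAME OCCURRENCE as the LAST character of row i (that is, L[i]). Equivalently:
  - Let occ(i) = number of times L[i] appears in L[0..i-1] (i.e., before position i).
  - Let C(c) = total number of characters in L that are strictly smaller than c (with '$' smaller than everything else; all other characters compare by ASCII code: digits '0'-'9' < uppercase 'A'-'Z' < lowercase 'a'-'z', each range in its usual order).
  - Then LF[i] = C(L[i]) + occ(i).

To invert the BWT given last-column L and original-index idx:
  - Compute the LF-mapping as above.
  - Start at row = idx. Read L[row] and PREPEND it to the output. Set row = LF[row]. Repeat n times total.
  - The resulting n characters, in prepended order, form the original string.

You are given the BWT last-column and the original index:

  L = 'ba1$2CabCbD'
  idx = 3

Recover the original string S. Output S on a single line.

LF mapping: 8 6 1 0 2 3 7 9 4 10 5
Walk LF starting at row 3, prepending L[row]:
  step 1: row=3, L[3]='$', prepend. Next row=LF[3]=0
  step 2: row=0, L[0]='b', prepend. Next row=LF[0]=8
  step 3: row=8, L[8]='C', prepend. Next row=LF[8]=4
  step 4: row=4, L[4]='2', prepend. Next row=LF[4]=2
  step 5: row=2, L[2]='1', prepend. Next row=LF[2]=1
  step 6: row=1, L[1]='a', prepend. Next row=LF[1]=6
  step 7: row=6, L[6]='a', prepend. Next row=LF[6]=7
  step 8: row=7, L[7]='b', prepend. Next row=LF[7]=9
  step 9: row=9, L[9]='b', prepend. Next row=LF[9]=10
  step 10: row=10, L[10]='D', prepend. Next row=LF[10]=5
  step 11: row=5, L[5]='C', prepend. Next row=LF[5]=3
Reversed output: CDbbaa12Cb$

Answer: CDbbaa12Cb$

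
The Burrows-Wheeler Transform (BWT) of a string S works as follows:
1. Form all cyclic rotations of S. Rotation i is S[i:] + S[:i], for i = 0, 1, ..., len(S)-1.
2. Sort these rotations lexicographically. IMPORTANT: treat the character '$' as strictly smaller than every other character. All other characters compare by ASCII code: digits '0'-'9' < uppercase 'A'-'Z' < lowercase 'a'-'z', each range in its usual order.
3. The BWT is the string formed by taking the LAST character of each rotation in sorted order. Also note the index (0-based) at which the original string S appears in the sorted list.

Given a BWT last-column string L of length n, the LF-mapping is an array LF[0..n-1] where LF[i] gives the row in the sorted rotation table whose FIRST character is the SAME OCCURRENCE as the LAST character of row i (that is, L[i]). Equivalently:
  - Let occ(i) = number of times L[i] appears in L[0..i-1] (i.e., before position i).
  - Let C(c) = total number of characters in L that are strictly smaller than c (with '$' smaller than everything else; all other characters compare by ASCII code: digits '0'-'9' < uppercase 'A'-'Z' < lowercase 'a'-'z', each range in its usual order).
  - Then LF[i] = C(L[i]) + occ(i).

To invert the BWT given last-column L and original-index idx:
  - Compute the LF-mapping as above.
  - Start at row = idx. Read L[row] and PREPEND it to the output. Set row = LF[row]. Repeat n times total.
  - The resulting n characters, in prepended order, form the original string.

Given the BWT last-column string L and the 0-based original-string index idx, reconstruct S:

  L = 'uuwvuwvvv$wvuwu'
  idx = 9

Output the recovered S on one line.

LF mapping: 1 2 11 6 3 12 7 8 9 0 13 10 4 14 5
Walk LF starting at row 9, prepending L[row]:
  step 1: row=9, L[9]='$', prepend. Next row=LF[9]=0
  step 2: row=0, L[0]='u', prepend. Next row=LF[0]=1
  step 3: row=1, L[1]='u', prepend. Next row=LF[1]=2
  step 4: row=2, L[2]='w', prepend. Next row=LF[2]=11
  step 5: row=11, L[11]='v', prepend. Next row=LF[11]=10
  step 6: row=10, L[10]='w', prepend. Next row=LF[10]=13
  step 7: row=13, L[13]='w', prepend. Next row=LF[13]=14
  step 8: row=14, L[14]='u', prepend. Next row=LF[14]=5
  step 9: row=5, L[5]='w', prepend. Next row=LF[5]=12
  step 10: row=12, L[12]='u', prepend. Next row=LF[12]=4
  step 11: row=4, L[4]='u', prepend. Next row=LF[4]=3
  step 12: row=3, L[3]='v', prepend. Next row=LF[3]=6
  step 13: row=6, L[6]='v', prepend. Next row=LF[6]=7
  step 14: row=7, L[7]='v', prepend. Next row=LF[7]=8
  step 15: row=8, L[8]='v', prepend. Next row=LF[8]=9
Reversed output: vvvvuuwuwwvwuu$

Answer: vvvvuuwuwwvwuu$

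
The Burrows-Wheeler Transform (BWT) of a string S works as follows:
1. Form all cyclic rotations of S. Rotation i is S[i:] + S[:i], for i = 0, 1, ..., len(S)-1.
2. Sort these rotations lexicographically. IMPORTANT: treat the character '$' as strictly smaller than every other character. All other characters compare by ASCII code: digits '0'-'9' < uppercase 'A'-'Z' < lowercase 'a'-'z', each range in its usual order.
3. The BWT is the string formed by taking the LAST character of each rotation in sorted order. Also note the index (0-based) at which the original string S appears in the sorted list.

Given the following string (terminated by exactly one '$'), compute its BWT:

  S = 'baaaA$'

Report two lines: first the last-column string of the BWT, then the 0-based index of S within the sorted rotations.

Answer: Aaaab$
5

Derivation:
All 6 rotations (rotation i = S[i:]+S[:i]):
  rot[0] = baaaA$
  rot[1] = aaaA$b
  rot[2] = aaA$ba
  rot[3] = aA$baa
  rot[4] = A$baaa
  rot[5] = $baaaA
Sorted (with $ < everything):
  sorted[0] = $baaaA  (last char: 'A')
  sorted[1] = A$baaa  (last char: 'a')
  sorted[2] = aA$baa  (last char: 'a')
  sorted[3] = aaA$ba  (last char: 'a')
  sorted[4] = aaaA$b  (last char: 'b')
  sorted[5] = baaaA$  (last char: '$')
Last column: Aaaab$
Original string S is at sorted index 5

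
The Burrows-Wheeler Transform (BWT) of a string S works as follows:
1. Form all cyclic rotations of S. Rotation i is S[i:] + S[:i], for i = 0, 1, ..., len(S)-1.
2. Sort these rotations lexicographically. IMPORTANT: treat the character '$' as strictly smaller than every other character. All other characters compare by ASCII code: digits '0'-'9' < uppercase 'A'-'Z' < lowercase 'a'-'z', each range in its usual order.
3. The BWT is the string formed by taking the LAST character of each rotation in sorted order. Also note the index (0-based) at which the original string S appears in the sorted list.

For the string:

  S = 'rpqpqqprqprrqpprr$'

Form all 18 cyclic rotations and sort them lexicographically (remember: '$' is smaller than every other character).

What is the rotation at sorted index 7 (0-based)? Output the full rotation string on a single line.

Answer: qpprr$rpqpqqprqprr

Derivation:
All 18 rotations (rotation i = S[i:]+S[:i]):
  rot[0] = rpqpqqprqprrqpprr$
  rot[1] = pqpqqprqprrqpprr$r
  rot[2] = qpqqprqprrqpprr$rp
  rot[3] = pqqprqprrqpprr$rpq
  rot[4] = qqprqprrqpprr$rpqp
  rot[5] = qprqprrqpprr$rpqpq
  rot[6] = prqprrqpprr$rpqpqq
  rot[7] = rqprrqpprr$rpqpqqp
  rot[8] = qprrqpprr$rpqpqqpr
  rot[9] = prrqpprr$rpqpqqprq
  rot[10] = rrqpprr$rpqpqqprqp
  rot[11] = rqpprr$rpqpqqprqpr
  rot[12] = qpprr$rpqpqqprqprr
  rot[13] = pprr$rpqpqqprqprrq
  rot[14] = prr$rpqpqqprqprrqp
  rot[15] = rr$rpqpqqprqprrqpp
  rot[16] = r$rpqpqqprqprrqppr
  rot[17] = $rpqpqqprqprrqpprr
Sorted (with $ < everything):
  sorted[0] = $rpqpqqprqprrqpprr
  sorted[1] = pprr$rpqpqqprqprrq
  sorted[2] = pqpqqprqprrqpprr$r
  sorted[3] = pqqprqprrqpprr$rpq
  sorted[4] = prqprrqpprr$rpqpqq
  sorted[5] = prr$rpqpqqprqprrqp
  sorted[6] = prrqpprr$rpqpqqprq
  sorted[7] = qpprr$rpqpqqprqprr
  sorted[8] = qpqqprqprrqpprr$rp
  sorted[9] = qprqprrqpprr$rpqpq
  sorted[10] = qprrqpprr$rpqpqqpr
  sorted[11] = qqprqprrqpprr$rpqp
  sorted[12] = r$rpqpqqprqprrqppr
  sorted[13] = rpqpqqprqprrqpprr$
  sorted[14] = rqpprr$rpqpqqprqpr
  sorted[15] = rqprrqpprr$rpqpqqp
  sorted[16] = rr$rpqpqqprqprrqpp
  sorted[17] = rrqpprr$rpqpqqprqp
sorted[7] = qpprr$rpqpqqprqprr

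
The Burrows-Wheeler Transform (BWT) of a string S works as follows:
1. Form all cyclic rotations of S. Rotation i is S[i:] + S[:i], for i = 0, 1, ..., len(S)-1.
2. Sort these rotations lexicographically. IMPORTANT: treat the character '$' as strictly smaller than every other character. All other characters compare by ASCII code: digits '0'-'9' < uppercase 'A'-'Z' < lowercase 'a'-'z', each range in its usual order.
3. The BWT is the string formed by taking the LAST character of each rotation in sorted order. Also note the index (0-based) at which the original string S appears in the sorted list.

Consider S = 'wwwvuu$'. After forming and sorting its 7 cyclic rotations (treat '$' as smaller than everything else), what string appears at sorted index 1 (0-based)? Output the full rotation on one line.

All 7 rotations (rotation i = S[i:]+S[:i]):
  rot[0] = wwwvuu$
  rot[1] = wwvuu$w
  rot[2] = wvuu$ww
  rot[3] = vuu$www
  rot[4] = uu$wwwv
  rot[5] = u$wwwvu
  rot[6] = $wwwvuu
Sorted (with $ < everything):
  sorted[0] = $wwwvuu
  sorted[1] = u$wwwvu
  sorted[2] = uu$wwwv
  sorted[3] = vuu$www
  sorted[4] = wvuu$ww
  sorted[5] = wwvuu$w
  sorted[6] = wwwvuu$
sorted[1] = u$wwwvu

Answer: u$wwwvu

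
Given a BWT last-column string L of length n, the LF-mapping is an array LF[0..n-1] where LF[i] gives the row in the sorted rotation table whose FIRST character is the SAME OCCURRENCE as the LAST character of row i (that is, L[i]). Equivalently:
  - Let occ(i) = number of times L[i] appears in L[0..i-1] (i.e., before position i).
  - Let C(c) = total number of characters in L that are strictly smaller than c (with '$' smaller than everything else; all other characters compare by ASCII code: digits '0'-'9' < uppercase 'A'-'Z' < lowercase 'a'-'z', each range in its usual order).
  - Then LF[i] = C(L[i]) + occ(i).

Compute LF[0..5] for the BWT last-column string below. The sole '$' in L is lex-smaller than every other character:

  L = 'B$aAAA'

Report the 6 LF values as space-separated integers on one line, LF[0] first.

Answer: 4 0 5 1 2 3

Derivation:
Char counts: '$':1, 'A':3, 'B':1, 'a':1
C (first-col start): C('$')=0, C('A')=1, C('B')=4, C('a')=5
L[0]='B': occ=0, LF[0]=C('B')+0=4+0=4
L[1]='$': occ=0, LF[1]=C('$')+0=0+0=0
L[2]='a': occ=0, LF[2]=C('a')+0=5+0=5
L[3]='A': occ=0, LF[3]=C('A')+0=1+0=1
L[4]='A': occ=1, LF[4]=C('A')+1=1+1=2
L[5]='A': occ=2, LF[5]=C('A')+2=1+2=3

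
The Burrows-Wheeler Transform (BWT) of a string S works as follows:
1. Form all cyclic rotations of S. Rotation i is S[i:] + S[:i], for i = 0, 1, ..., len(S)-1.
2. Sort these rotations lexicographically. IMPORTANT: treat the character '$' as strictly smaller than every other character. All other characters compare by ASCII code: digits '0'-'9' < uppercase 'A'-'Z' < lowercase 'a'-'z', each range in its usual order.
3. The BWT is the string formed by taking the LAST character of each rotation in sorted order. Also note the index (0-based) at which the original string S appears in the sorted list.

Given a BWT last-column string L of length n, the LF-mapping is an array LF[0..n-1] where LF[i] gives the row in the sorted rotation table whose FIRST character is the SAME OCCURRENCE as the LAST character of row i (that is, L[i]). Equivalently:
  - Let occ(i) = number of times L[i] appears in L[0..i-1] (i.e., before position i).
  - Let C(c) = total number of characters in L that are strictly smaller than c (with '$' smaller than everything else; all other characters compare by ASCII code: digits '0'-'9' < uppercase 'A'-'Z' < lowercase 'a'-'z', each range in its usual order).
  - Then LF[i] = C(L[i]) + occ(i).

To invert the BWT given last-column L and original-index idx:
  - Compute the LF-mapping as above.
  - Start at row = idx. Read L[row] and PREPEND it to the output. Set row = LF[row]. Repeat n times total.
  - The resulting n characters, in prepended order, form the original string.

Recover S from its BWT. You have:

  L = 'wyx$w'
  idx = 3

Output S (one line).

Answer: xwyw$

Derivation:
LF mapping: 1 4 3 0 2
Walk LF starting at row 3, prepending L[row]:
  step 1: row=3, L[3]='$', prepend. Next row=LF[3]=0
  step 2: row=0, L[0]='w', prepend. Next row=LF[0]=1
  step 3: row=1, L[1]='y', prepend. Next row=LF[1]=4
  step 4: row=4, L[4]='w', prepend. Next row=LF[4]=2
  step 5: row=2, L[2]='x', prepend. Next row=LF[2]=3
Reversed output: xwyw$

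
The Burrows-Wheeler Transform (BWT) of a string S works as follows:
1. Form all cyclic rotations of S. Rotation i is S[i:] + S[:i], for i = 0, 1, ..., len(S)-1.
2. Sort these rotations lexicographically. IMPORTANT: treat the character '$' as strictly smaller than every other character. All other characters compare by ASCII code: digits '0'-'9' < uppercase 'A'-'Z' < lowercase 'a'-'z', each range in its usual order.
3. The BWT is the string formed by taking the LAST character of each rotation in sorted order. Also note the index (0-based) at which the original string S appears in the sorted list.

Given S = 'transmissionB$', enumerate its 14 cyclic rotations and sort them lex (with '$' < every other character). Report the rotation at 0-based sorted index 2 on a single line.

All 14 rotations (rotation i = S[i:]+S[:i]):
  rot[0] = transmissionB$
  rot[1] = ransmissionB$t
  rot[2] = ansmissionB$tr
  rot[3] = nsmissionB$tra
  rot[4] = smissionB$tran
  rot[5] = missionB$trans
  rot[6] = issionB$transm
  rot[7] = ssionB$transmi
  rot[8] = sionB$transmis
  rot[9] = ionB$transmiss
  rot[10] = onB$transmissi
  rot[11] = nB$transmissio
  rot[12] = B$transmission
  rot[13] = $transmissionB
Sorted (with $ < everything):
  sorted[0] = $transmissionB
  sorted[1] = B$transmission
  sorted[2] = ansmissionB$tr
  sorted[3] = ionB$transmiss
  sorted[4] = issionB$transm
  sorted[5] = missionB$trans
  sorted[6] = nB$transmissio
  sorted[7] = nsmissionB$tra
  sorted[8] = onB$transmissi
  sorted[9] = ransmissionB$t
  sorted[10] = sionB$transmis
  sorted[11] = smissionB$tran
  sorted[12] = ssionB$transmi
  sorted[13] = transmissionB$
sorted[2] = ansmissionB$tr

Answer: ansmissionB$tr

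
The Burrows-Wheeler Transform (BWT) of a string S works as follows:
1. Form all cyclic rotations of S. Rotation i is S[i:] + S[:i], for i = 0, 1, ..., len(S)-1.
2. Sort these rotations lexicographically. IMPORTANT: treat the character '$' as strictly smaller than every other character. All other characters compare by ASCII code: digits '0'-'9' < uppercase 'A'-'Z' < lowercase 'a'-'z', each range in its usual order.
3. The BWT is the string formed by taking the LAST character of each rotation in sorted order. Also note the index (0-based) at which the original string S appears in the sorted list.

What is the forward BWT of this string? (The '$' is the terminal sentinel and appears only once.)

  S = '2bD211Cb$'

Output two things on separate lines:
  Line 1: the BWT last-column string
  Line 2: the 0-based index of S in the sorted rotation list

All 9 rotations (rotation i = S[i:]+S[:i]):
  rot[0] = 2bD211Cb$
  rot[1] = bD211Cb$2
  rot[2] = D211Cb$2b
  rot[3] = 211Cb$2bD
  rot[4] = 11Cb$2bD2
  rot[5] = 1Cb$2bD21
  rot[6] = Cb$2bD211
  rot[7] = b$2bD211C
  rot[8] = $2bD211Cb
Sorted (with $ < everything):
  sorted[0] = $2bD211Cb  (last char: 'b')
  sorted[1] = 11Cb$2bD2  (last char: '2')
  sorted[2] = 1Cb$2bD21  (last char: '1')
  sorted[3] = 211Cb$2bD  (last char: 'D')
  sorted[4] = 2bD211Cb$  (last char: '$')
  sorted[5] = Cb$2bD211  (last char: '1')
  sorted[6] = D211Cb$2b  (last char: 'b')
  sorted[7] = b$2bD211C  (last char: 'C')
  sorted[8] = bD211Cb$2  (last char: '2')
Last column: b21D$1bC2
Original string S is at sorted index 4

Answer: b21D$1bC2
4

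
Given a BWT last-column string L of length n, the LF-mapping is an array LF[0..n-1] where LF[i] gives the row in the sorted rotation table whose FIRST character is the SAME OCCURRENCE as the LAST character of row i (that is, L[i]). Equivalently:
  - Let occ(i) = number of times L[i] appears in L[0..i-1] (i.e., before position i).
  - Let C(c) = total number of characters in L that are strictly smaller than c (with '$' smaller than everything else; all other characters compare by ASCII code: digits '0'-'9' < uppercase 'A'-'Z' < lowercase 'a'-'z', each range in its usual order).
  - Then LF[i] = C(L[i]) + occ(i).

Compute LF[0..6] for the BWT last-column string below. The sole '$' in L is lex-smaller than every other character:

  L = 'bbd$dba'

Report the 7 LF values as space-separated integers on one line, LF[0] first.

Answer: 2 3 5 0 6 4 1

Derivation:
Char counts: '$':1, 'a':1, 'b':3, 'd':2
C (first-col start): C('$')=0, C('a')=1, C('b')=2, C('d')=5
L[0]='b': occ=0, LF[0]=C('b')+0=2+0=2
L[1]='b': occ=1, LF[1]=C('b')+1=2+1=3
L[2]='d': occ=0, LF[2]=C('d')+0=5+0=5
L[3]='$': occ=0, LF[3]=C('$')+0=0+0=0
L[4]='d': occ=1, LF[4]=C('d')+1=5+1=6
L[5]='b': occ=2, LF[5]=C('b')+2=2+2=4
L[6]='a': occ=0, LF[6]=C('a')+0=1+0=1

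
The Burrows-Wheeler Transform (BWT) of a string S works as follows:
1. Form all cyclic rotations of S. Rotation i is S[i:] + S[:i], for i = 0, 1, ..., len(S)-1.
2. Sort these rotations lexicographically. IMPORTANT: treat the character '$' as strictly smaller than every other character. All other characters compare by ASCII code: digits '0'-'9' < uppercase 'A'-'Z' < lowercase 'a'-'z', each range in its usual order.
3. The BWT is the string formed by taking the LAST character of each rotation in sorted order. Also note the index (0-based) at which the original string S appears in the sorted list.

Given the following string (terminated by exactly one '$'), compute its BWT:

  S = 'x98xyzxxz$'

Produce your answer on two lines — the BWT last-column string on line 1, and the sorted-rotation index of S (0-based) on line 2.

Answer: z9x$z8xxxy
3

Derivation:
All 10 rotations (rotation i = S[i:]+S[:i]):
  rot[0] = x98xyzxxz$
  rot[1] = 98xyzxxz$x
  rot[2] = 8xyzxxz$x9
  rot[3] = xyzxxz$x98
  rot[4] = yzxxz$x98x
  rot[5] = zxxz$x98xy
  rot[6] = xxz$x98xyz
  rot[7] = xz$x98xyzx
  rot[8] = z$x98xyzxx
  rot[9] = $x98xyzxxz
Sorted (with $ < everything):
  sorted[0] = $x98xyzxxz  (last char: 'z')
  sorted[1] = 8xyzxxz$x9  (last char: '9')
  sorted[2] = 98xyzxxz$x  (last char: 'x')
  sorted[3] = x98xyzxxz$  (last char: '$')
  sorted[4] = xxz$x98xyz  (last char: 'z')
  sorted[5] = xyzxxz$x98  (last char: '8')
  sorted[6] = xz$x98xyzx  (last char: 'x')
  sorted[7] = yzxxz$x98x  (last char: 'x')
  sorted[8] = z$x98xyzxx  (last char: 'x')
  sorted[9] = zxxz$x98xy  (last char: 'y')
Last column: z9x$z8xxxy
Original string S is at sorted index 3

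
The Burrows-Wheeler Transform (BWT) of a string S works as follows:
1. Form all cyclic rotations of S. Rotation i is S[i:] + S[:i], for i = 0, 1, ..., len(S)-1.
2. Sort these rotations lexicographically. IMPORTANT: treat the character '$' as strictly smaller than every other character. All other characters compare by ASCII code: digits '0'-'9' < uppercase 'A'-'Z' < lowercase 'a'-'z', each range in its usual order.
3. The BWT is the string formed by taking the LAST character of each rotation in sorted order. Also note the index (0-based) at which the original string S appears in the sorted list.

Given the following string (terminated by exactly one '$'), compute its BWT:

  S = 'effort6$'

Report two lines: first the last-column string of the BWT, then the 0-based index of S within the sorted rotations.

Answer: 6t$effor
2

Derivation:
All 8 rotations (rotation i = S[i:]+S[:i]):
  rot[0] = effort6$
  rot[1] = ffort6$e
  rot[2] = fort6$ef
  rot[3] = ort6$eff
  rot[4] = rt6$effo
  rot[5] = t6$effor
  rot[6] = 6$effort
  rot[7] = $effort6
Sorted (with $ < everything):
  sorted[0] = $effort6  (last char: '6')
  sorted[1] = 6$effort  (last char: 't')
  sorted[2] = effort6$  (last char: '$')
  sorted[3] = ffort6$e  (last char: 'e')
  sorted[4] = fort6$ef  (last char: 'f')
  sorted[5] = ort6$eff  (last char: 'f')
  sorted[6] = rt6$effo  (last char: 'o')
  sorted[7] = t6$effor  (last char: 'r')
Last column: 6t$effor
Original string S is at sorted index 2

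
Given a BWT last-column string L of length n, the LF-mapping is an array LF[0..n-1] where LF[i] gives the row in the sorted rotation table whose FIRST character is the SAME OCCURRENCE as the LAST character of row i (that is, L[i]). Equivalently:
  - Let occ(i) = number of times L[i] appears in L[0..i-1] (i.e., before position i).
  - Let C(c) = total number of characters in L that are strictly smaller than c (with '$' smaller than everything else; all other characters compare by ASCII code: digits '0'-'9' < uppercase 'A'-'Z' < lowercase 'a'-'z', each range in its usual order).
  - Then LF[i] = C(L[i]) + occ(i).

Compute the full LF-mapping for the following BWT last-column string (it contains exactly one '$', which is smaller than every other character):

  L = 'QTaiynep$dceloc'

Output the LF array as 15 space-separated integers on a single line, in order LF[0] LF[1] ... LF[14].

Answer: 1 2 3 9 14 11 7 13 0 6 4 8 10 12 5

Derivation:
Char counts: '$':1, 'Q':1, 'T':1, 'a':1, 'c':2, 'd':1, 'e':2, 'i':1, 'l':1, 'n':1, 'o':1, 'p':1, 'y':1
C (first-col start): C('$')=0, C('Q')=1, C('T')=2, C('a')=3, C('c')=4, C('d')=6, C('e')=7, C('i')=9, C('l')=10, C('n')=11, C('o')=12, C('p')=13, C('y')=14
L[0]='Q': occ=0, LF[0]=C('Q')+0=1+0=1
L[1]='T': occ=0, LF[1]=C('T')+0=2+0=2
L[2]='a': occ=0, LF[2]=C('a')+0=3+0=3
L[3]='i': occ=0, LF[3]=C('i')+0=9+0=9
L[4]='y': occ=0, LF[4]=C('y')+0=14+0=14
L[5]='n': occ=0, LF[5]=C('n')+0=11+0=11
L[6]='e': occ=0, LF[6]=C('e')+0=7+0=7
L[7]='p': occ=0, LF[7]=C('p')+0=13+0=13
L[8]='$': occ=0, LF[8]=C('$')+0=0+0=0
L[9]='d': occ=0, LF[9]=C('d')+0=6+0=6
L[10]='c': occ=0, LF[10]=C('c')+0=4+0=4
L[11]='e': occ=1, LF[11]=C('e')+1=7+1=8
L[12]='l': occ=0, LF[12]=C('l')+0=10+0=10
L[13]='o': occ=0, LF[13]=C('o')+0=12+0=12
L[14]='c': occ=1, LF[14]=C('c')+1=4+1=5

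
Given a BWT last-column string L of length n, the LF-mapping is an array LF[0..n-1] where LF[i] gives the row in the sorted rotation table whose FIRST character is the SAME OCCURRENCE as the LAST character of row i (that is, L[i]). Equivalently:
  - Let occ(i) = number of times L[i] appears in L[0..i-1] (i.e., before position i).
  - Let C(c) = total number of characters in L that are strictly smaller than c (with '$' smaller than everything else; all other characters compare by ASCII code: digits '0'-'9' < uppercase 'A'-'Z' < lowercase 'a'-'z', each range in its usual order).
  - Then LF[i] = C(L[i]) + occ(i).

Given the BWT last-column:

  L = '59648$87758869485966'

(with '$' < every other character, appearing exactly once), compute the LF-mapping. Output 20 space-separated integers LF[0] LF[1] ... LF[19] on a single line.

Char counts: '$':1, '4':2, '5':3, '6':4, '7':2, '8':5, '9':3
C (first-col start): C('$')=0, C('4')=1, C('5')=3, C('6')=6, C('7')=10, C('8')=12, C('9')=17
L[0]='5': occ=0, LF[0]=C('5')+0=3+0=3
L[1]='9': occ=0, LF[1]=C('9')+0=17+0=17
L[2]='6': occ=0, LF[2]=C('6')+0=6+0=6
L[3]='4': occ=0, LF[3]=C('4')+0=1+0=1
L[4]='8': occ=0, LF[4]=C('8')+0=12+0=12
L[5]='$': occ=0, LF[5]=C('$')+0=0+0=0
L[6]='8': occ=1, LF[6]=C('8')+1=12+1=13
L[7]='7': occ=0, LF[7]=C('7')+0=10+0=10
L[8]='7': occ=1, LF[8]=C('7')+1=10+1=11
L[9]='5': occ=1, LF[9]=C('5')+1=3+1=4
L[10]='8': occ=2, LF[10]=C('8')+2=12+2=14
L[11]='8': occ=3, LF[11]=C('8')+3=12+3=15
L[12]='6': occ=1, LF[12]=C('6')+1=6+1=7
L[13]='9': occ=1, LF[13]=C('9')+1=17+1=18
L[14]='4': occ=1, LF[14]=C('4')+1=1+1=2
L[15]='8': occ=4, LF[15]=C('8')+4=12+4=16
L[16]='5': occ=2, LF[16]=C('5')+2=3+2=5
L[17]='9': occ=2, LF[17]=C('9')+2=17+2=19
L[18]='6': occ=2, LF[18]=C('6')+2=6+2=8
L[19]='6': occ=3, LF[19]=C('6')+3=6+3=9

Answer: 3 17 6 1 12 0 13 10 11 4 14 15 7 18 2 16 5 19 8 9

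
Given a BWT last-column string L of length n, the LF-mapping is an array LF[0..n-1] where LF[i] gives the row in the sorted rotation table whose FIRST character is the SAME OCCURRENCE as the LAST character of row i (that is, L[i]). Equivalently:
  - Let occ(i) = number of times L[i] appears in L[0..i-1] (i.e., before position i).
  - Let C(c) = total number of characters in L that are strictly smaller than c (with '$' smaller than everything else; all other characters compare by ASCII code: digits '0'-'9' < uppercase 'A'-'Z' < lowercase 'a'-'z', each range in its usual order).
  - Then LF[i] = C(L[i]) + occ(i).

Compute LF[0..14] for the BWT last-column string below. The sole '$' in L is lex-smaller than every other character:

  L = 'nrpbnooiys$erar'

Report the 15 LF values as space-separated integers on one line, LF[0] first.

Char counts: '$':1, 'a':1, 'b':1, 'e':1, 'i':1, 'n':2, 'o':2, 'p':1, 'r':3, 's':1, 'y':1
C (first-col start): C('$')=0, C('a')=1, C('b')=2, C('e')=3, C('i')=4, C('n')=5, C('o')=7, C('p')=9, C('r')=10, C('s')=13, C('y')=14
L[0]='n': occ=0, LF[0]=C('n')+0=5+0=5
L[1]='r': occ=0, LF[1]=C('r')+0=10+0=10
L[2]='p': occ=0, LF[2]=C('p')+0=9+0=9
L[3]='b': occ=0, LF[3]=C('b')+0=2+0=2
L[4]='n': occ=1, LF[4]=C('n')+1=5+1=6
L[5]='o': occ=0, LF[5]=C('o')+0=7+0=7
L[6]='o': occ=1, LF[6]=C('o')+1=7+1=8
L[7]='i': occ=0, LF[7]=C('i')+0=4+0=4
L[8]='y': occ=0, LF[8]=C('y')+0=14+0=14
L[9]='s': occ=0, LF[9]=C('s')+0=13+0=13
L[10]='$': occ=0, LF[10]=C('$')+0=0+0=0
L[11]='e': occ=0, LF[11]=C('e')+0=3+0=3
L[12]='r': occ=1, LF[12]=C('r')+1=10+1=11
L[13]='a': occ=0, LF[13]=C('a')+0=1+0=1
L[14]='r': occ=2, LF[14]=C('r')+2=10+2=12

Answer: 5 10 9 2 6 7 8 4 14 13 0 3 11 1 12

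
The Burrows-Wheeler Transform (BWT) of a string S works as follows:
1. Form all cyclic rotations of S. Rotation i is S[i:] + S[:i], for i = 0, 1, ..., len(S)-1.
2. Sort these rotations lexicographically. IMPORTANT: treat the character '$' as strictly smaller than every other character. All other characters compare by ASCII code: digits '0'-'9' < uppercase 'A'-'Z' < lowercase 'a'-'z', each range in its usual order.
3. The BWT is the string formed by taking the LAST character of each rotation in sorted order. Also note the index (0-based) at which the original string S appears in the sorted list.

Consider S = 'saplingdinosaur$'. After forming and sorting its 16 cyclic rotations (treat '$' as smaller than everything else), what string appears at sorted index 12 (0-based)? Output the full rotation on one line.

Answer: r$saplingdinosau

Derivation:
All 16 rotations (rotation i = S[i:]+S[:i]):
  rot[0] = saplingdinosaur$
  rot[1] = aplingdinosaur$s
  rot[2] = plingdinosaur$sa
  rot[3] = lingdinosaur$sap
  rot[4] = ingdinosaur$sapl
  rot[5] = ngdinosaur$sapli
  rot[6] = gdinosaur$saplin
  rot[7] = dinosaur$sapling
  rot[8] = inosaur$saplingd
  rot[9] = nosaur$saplingdi
  rot[10] = osaur$saplingdin
  rot[11] = saur$saplingdino
  rot[12] = aur$saplingdinos
  rot[13] = ur$saplingdinosa
  rot[14] = r$saplingdinosau
  rot[15] = $saplingdinosaur
Sorted (with $ < everything):
  sorted[0] = $saplingdinosaur
  sorted[1] = aplingdinosaur$s
  sorted[2] = aur$saplingdinos
  sorted[3] = dinosaur$sapling
  sorted[4] = gdinosaur$saplin
  sorted[5] = ingdinosaur$sapl
  sorted[6] = inosaur$saplingd
  sorted[7] = lingdinosaur$sap
  sorted[8] = ngdinosaur$sapli
  sorted[9] = nosaur$saplingdi
  sorted[10] = osaur$saplingdin
  sorted[11] = plingdinosaur$sa
  sorted[12] = r$saplingdinosau
  sorted[13] = saplingdinosaur$
  sorted[14] = saur$saplingdino
  sorted[15] = ur$saplingdinosa
sorted[12] = r$saplingdinosau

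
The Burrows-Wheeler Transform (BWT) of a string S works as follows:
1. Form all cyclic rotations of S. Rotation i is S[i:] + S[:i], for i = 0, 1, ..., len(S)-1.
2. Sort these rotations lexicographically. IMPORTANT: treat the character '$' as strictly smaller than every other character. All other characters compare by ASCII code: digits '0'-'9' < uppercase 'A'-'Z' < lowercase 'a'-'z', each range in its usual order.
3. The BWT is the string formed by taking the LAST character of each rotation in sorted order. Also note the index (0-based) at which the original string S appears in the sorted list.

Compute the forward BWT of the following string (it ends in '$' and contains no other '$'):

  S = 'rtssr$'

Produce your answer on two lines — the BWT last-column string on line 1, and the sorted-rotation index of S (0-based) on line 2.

Answer: rs$str
2

Derivation:
All 6 rotations (rotation i = S[i:]+S[:i]):
  rot[0] = rtssr$
  rot[1] = tssr$r
  rot[2] = ssr$rt
  rot[3] = sr$rts
  rot[4] = r$rtss
  rot[5] = $rtssr
Sorted (with $ < everything):
  sorted[0] = $rtssr  (last char: 'r')
  sorted[1] = r$rtss  (last char: 's')
  sorted[2] = rtssr$  (last char: '$')
  sorted[3] = sr$rts  (last char: 's')
  sorted[4] = ssr$rt  (last char: 't')
  sorted[5] = tssr$r  (last char: 'r')
Last column: rs$str
Original string S is at sorted index 2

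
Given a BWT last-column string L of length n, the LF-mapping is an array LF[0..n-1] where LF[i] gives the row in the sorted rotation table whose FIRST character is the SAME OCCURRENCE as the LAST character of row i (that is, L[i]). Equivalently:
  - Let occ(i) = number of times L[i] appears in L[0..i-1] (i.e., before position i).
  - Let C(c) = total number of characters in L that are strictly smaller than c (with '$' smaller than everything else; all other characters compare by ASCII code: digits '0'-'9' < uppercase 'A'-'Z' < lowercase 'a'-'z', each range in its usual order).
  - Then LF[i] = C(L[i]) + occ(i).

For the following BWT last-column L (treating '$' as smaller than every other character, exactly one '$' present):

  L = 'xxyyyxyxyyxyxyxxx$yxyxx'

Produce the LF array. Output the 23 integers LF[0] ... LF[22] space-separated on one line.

Answer: 1 2 13 14 15 3 16 4 17 18 5 19 6 20 7 8 9 0 21 10 22 11 12

Derivation:
Char counts: '$':1, 'x':12, 'y':10
C (first-col start): C('$')=0, C('x')=1, C('y')=13
L[0]='x': occ=0, LF[0]=C('x')+0=1+0=1
L[1]='x': occ=1, LF[1]=C('x')+1=1+1=2
L[2]='y': occ=0, LF[2]=C('y')+0=13+0=13
L[3]='y': occ=1, LF[3]=C('y')+1=13+1=14
L[4]='y': occ=2, LF[4]=C('y')+2=13+2=15
L[5]='x': occ=2, LF[5]=C('x')+2=1+2=3
L[6]='y': occ=3, LF[6]=C('y')+3=13+3=16
L[7]='x': occ=3, LF[7]=C('x')+3=1+3=4
L[8]='y': occ=4, LF[8]=C('y')+4=13+4=17
L[9]='y': occ=5, LF[9]=C('y')+5=13+5=18
L[10]='x': occ=4, LF[10]=C('x')+4=1+4=5
L[11]='y': occ=6, LF[11]=C('y')+6=13+6=19
L[12]='x': occ=5, LF[12]=C('x')+5=1+5=6
L[13]='y': occ=7, LF[13]=C('y')+7=13+7=20
L[14]='x': occ=6, LF[14]=C('x')+6=1+6=7
L[15]='x': occ=7, LF[15]=C('x')+7=1+7=8
L[16]='x': occ=8, LF[16]=C('x')+8=1+8=9
L[17]='$': occ=0, LF[17]=C('$')+0=0+0=0
L[18]='y': occ=8, LF[18]=C('y')+8=13+8=21
L[19]='x': occ=9, LF[19]=C('x')+9=1+9=10
L[20]='y': occ=9, LF[20]=C('y')+9=13+9=22
L[21]='x': occ=10, LF[21]=C('x')+10=1+10=11
L[22]='x': occ=11, LF[22]=C('x')+11=1+11=12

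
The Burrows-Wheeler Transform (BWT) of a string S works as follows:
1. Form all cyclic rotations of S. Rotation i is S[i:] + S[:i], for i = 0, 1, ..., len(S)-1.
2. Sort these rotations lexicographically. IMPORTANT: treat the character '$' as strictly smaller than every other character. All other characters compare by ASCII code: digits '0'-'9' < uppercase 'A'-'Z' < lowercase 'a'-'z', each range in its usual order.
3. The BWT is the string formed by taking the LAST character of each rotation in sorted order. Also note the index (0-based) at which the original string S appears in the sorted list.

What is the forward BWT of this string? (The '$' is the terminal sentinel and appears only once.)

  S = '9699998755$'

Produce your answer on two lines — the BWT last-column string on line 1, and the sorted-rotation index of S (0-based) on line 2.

Answer: 557989$9996
6

Derivation:
All 11 rotations (rotation i = S[i:]+S[:i]):
  rot[0] = 9699998755$
  rot[1] = 699998755$9
  rot[2] = 99998755$96
  rot[3] = 9998755$969
  rot[4] = 998755$9699
  rot[5] = 98755$96999
  rot[6] = 8755$969999
  rot[7] = 755$9699998
  rot[8] = 55$96999987
  rot[9] = 5$969999875
  rot[10] = $9699998755
Sorted (with $ < everything):
  sorted[0] = $9699998755  (last char: '5')
  sorted[1] = 5$969999875  (last char: '5')
  sorted[2] = 55$96999987  (last char: '7')
  sorted[3] = 699998755$9  (last char: '9')
  sorted[4] = 755$9699998  (last char: '8')
  sorted[5] = 8755$969999  (last char: '9')
  sorted[6] = 9699998755$  (last char: '$')
  sorted[7] = 98755$96999  (last char: '9')
  sorted[8] = 998755$9699  (last char: '9')
  sorted[9] = 9998755$969  (last char: '9')
  sorted[10] = 99998755$96  (last char: '6')
Last column: 557989$9996
Original string S is at sorted index 6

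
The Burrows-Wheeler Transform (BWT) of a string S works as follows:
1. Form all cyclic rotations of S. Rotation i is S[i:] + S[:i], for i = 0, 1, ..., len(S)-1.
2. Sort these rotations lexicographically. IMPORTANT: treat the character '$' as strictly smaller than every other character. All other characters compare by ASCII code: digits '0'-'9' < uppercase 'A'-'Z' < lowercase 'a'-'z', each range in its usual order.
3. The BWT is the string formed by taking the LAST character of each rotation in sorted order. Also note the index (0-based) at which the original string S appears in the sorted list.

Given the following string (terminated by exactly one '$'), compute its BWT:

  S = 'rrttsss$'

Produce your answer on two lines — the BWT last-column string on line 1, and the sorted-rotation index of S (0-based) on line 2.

Answer: s$rssttr
1

Derivation:
All 8 rotations (rotation i = S[i:]+S[:i]):
  rot[0] = rrttsss$
  rot[1] = rttsss$r
  rot[2] = ttsss$rr
  rot[3] = tsss$rrt
  rot[4] = sss$rrtt
  rot[5] = ss$rrtts
  rot[6] = s$rrttss
  rot[7] = $rrttsss
Sorted (with $ < everything):
  sorted[0] = $rrttsss  (last char: 's')
  sorted[1] = rrttsss$  (last char: '$')
  sorted[2] = rttsss$r  (last char: 'r')
  sorted[3] = s$rrttss  (last char: 's')
  sorted[4] = ss$rrtts  (last char: 's')
  sorted[5] = sss$rrtt  (last char: 't')
  sorted[6] = tsss$rrt  (last char: 't')
  sorted[7] = ttsss$rr  (last char: 'r')
Last column: s$rssttr
Original string S is at sorted index 1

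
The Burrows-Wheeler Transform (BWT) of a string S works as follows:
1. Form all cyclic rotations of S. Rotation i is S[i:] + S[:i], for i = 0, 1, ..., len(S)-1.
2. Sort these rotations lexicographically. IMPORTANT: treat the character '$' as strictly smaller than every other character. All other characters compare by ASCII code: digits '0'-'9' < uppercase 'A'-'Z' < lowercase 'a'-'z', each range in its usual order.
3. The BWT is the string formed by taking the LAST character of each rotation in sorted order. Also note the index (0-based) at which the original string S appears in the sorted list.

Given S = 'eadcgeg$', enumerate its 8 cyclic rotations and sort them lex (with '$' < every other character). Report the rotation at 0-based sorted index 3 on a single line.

All 8 rotations (rotation i = S[i:]+S[:i]):
  rot[0] = eadcgeg$
  rot[1] = adcgeg$e
  rot[2] = dcgeg$ea
  rot[3] = cgeg$ead
  rot[4] = geg$eadc
  rot[5] = eg$eadcg
  rot[6] = g$eadcge
  rot[7] = $eadcgeg
Sorted (with $ < everything):
  sorted[0] = $eadcgeg
  sorted[1] = adcgeg$e
  sorted[2] = cgeg$ead
  sorted[3] = dcgeg$ea
  sorted[4] = eadcgeg$
  sorted[5] = eg$eadcg
  sorted[6] = g$eadcge
  sorted[7] = geg$eadc
sorted[3] = dcgeg$ea

Answer: dcgeg$ea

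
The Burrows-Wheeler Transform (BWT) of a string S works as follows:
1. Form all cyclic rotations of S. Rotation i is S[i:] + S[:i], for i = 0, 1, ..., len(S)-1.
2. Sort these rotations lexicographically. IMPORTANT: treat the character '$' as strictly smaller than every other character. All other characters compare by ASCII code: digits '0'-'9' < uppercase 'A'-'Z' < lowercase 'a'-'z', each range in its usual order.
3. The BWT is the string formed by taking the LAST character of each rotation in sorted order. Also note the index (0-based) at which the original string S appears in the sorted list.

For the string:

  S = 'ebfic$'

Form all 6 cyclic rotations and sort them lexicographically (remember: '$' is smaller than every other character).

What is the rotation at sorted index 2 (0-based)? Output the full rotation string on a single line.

Answer: c$ebfi

Derivation:
All 6 rotations (rotation i = S[i:]+S[:i]):
  rot[0] = ebfic$
  rot[1] = bfic$e
  rot[2] = fic$eb
  rot[3] = ic$ebf
  rot[4] = c$ebfi
  rot[5] = $ebfic
Sorted (with $ < everything):
  sorted[0] = $ebfic
  sorted[1] = bfic$e
  sorted[2] = c$ebfi
  sorted[3] = ebfic$
  sorted[4] = fic$eb
  sorted[5] = ic$ebf
sorted[2] = c$ebfi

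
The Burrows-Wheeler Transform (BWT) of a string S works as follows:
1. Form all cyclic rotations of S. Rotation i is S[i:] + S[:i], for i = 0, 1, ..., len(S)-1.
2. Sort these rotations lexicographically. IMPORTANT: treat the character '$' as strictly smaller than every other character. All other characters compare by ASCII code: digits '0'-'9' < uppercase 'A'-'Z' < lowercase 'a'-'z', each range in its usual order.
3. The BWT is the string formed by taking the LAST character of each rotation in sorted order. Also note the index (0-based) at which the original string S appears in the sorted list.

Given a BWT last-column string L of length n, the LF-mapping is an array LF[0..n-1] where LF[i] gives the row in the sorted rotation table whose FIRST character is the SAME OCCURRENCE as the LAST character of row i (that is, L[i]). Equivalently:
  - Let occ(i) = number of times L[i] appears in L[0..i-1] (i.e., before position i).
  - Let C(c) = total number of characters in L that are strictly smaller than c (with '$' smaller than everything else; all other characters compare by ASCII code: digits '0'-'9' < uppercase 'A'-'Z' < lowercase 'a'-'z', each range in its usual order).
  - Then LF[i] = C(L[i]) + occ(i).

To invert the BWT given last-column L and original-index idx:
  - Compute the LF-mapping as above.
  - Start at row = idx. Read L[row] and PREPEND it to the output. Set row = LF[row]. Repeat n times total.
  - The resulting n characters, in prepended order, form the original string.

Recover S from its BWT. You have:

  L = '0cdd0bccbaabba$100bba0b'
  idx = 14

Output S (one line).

Answer: bbaacaabb0d00bd0bc1bc0$

Derivation:
LF mapping: 1 18 21 22 2 11 19 20 12 7 8 13 14 9 0 6 3 4 15 16 10 5 17
Walk LF starting at row 14, prepending L[row]:
  step 1: row=14, L[14]='$', prepend. Next row=LF[14]=0
  step 2: row=0, L[0]='0', prepend. Next row=LF[0]=1
  step 3: row=1, L[1]='c', prepend. Next row=LF[1]=18
  step 4: row=18, L[18]='b', prepend. Next row=LF[18]=15
  step 5: row=15, L[15]='1', prepend. Next row=LF[15]=6
  step 6: row=6, L[6]='c', prepend. Next row=LF[6]=19
  step 7: row=19, L[19]='b', prepend. Next row=LF[19]=16
  step 8: row=16, L[16]='0', prepend. Next row=LF[16]=3
  step 9: row=3, L[3]='d', prepend. Next row=LF[3]=22
  step 10: row=22, L[22]='b', prepend. Next row=LF[22]=17
  step 11: row=17, L[17]='0', prepend. Next row=LF[17]=4
  step 12: row=4, L[4]='0', prepend. Next row=LF[4]=2
  step 13: row=2, L[2]='d', prepend. Next row=LF[2]=21
  step 14: row=21, L[21]='0', prepend. Next row=LF[21]=5
  step 15: row=5, L[5]='b', prepend. Next row=LF[5]=11
  step 16: row=11, L[11]='b', prepend. Next row=LF[11]=13
  step 17: row=13, L[13]='a', prepend. Next row=LF[13]=9
  step 18: row=9, L[9]='a', prepend. Next row=LF[9]=7
  step 19: row=7, L[7]='c', prepend. Next row=LF[7]=20
  step 20: row=20, L[20]='a', prepend. Next row=LF[20]=10
  step 21: row=10, L[10]='a', prepend. Next row=LF[10]=8
  step 22: row=8, L[8]='b', prepend. Next row=LF[8]=12
  step 23: row=12, L[12]='b', prepend. Next row=LF[12]=14
Reversed output: bbaacaabb0d00bd0bc1bc0$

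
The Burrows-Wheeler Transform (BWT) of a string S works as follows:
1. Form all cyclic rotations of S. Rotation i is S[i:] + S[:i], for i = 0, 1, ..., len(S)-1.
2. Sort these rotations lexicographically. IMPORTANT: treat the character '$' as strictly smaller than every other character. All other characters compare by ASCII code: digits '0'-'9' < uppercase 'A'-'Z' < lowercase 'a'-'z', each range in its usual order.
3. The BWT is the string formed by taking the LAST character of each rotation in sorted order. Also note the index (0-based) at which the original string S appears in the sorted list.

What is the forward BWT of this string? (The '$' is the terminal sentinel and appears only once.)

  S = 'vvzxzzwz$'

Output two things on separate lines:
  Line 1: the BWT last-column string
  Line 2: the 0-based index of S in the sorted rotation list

Answer: z$vzzwzvx
1

Derivation:
All 9 rotations (rotation i = S[i:]+S[:i]):
  rot[0] = vvzxzzwz$
  rot[1] = vzxzzwz$v
  rot[2] = zxzzwz$vv
  rot[3] = xzzwz$vvz
  rot[4] = zzwz$vvzx
  rot[5] = zwz$vvzxz
  rot[6] = wz$vvzxzz
  rot[7] = z$vvzxzzw
  rot[8] = $vvzxzzwz
Sorted (with $ < everything):
  sorted[0] = $vvzxzzwz  (last char: 'z')
  sorted[1] = vvzxzzwz$  (last char: '$')
  sorted[2] = vzxzzwz$v  (last char: 'v')
  sorted[3] = wz$vvzxzz  (last char: 'z')
  sorted[4] = xzzwz$vvz  (last char: 'z')
  sorted[5] = z$vvzxzzw  (last char: 'w')
  sorted[6] = zwz$vvzxz  (last char: 'z')
  sorted[7] = zxzzwz$vv  (last char: 'v')
  sorted[8] = zzwz$vvzx  (last char: 'x')
Last column: z$vzzwzvx
Original string S is at sorted index 1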